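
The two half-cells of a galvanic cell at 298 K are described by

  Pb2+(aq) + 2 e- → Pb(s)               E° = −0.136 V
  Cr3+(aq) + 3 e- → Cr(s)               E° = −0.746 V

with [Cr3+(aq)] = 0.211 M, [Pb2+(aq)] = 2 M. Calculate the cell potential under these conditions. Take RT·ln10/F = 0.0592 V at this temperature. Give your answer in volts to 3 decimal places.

Since E°(Pb²⁺/Pb) > E°(Cr³⁺/Cr), Pb²⁺/Pb serves as the cathode.
E°cell = −0.136 − (−0.746) = +0.610 V, with n = 6 electrons transferred.
Balancing gives 3 Pb2+(aq) + 2 Cr(s) → 3 Pb(s) + 2 Cr3+(aq); hence Q = [Cr3+(aq)]^2 / [Pb2+(aq)]^3 = 0.00557 (log Q = −2.255).
By the Nernst equation, E = +0.610 − (0.0592/6)·(−2.255) = +0.632 V.

+0.632 V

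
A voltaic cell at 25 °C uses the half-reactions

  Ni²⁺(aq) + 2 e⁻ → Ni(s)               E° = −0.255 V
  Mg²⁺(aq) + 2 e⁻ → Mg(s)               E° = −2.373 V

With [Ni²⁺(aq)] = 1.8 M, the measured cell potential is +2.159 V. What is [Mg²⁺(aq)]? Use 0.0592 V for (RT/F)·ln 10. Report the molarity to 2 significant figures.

The Ni²⁺/Ni couple has the larger reduction potential, so it is the cathode: E°cell = −0.255 − (−2.373) = +2.118 V and n = 2.
From the Nernst equation, log Q = n(E° − E)/0.0592 = 2·(+2.118 − (+2.159))/0.0592 = −1.385.
For Ni²⁺(aq) + Mg(s) → Ni(s) + Mg²⁺(aq), the reaction quotient is Q = [Mg²⁺(aq)] / [Ni²⁺(aq)].
Substituting the known concentrations and solving, log [Mg²⁺(aq)] = −1.130 and [Mg²⁺(aq)] = 0.074 M.

0.074 M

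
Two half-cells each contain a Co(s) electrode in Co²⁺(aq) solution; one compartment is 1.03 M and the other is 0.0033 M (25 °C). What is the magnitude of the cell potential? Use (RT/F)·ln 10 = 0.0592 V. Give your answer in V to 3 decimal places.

For a concentration cell E°cell = 0, since both electrodes use the same couple.
The compartment with the higher Co²⁺(aq) concentration (1.03 M) acts as the cathode; ions are reduced there and produced at the dilute (0.0033 M) anode.
With n = 2, Ecell = −(0.0592/2)·log([dilute]/[conc]) = −(0.0592/2)·log(0.0033/1.03) = +0.074 V.

0.074 V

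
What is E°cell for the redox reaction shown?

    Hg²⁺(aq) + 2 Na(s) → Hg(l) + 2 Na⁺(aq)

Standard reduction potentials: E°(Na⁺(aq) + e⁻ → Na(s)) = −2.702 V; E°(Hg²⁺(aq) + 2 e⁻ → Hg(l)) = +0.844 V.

+3.546 V

Hg²⁺(aq) gains electrons, so the Hg²⁺/Hg couple is the cathode; the Na⁺/Na couple is the anode.
E°cell = E°(cathode) − E°(anode) = +0.844 − (−2.702) = +3.546 V.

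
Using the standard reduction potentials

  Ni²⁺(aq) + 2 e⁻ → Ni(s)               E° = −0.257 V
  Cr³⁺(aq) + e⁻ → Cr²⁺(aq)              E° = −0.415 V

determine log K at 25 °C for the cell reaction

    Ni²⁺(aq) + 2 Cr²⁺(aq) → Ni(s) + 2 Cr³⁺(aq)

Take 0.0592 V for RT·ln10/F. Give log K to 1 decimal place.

log K = 5.3

The Ni²⁺/Ni couple is reduced (cathode); E°cell = −0.257 − (−0.415) = +0.158 V with n = 2.
At equilibrium E = 0, so log K = nE°cell / 0.0592 = (2)(+0.158) / 0.0592 = 5.3.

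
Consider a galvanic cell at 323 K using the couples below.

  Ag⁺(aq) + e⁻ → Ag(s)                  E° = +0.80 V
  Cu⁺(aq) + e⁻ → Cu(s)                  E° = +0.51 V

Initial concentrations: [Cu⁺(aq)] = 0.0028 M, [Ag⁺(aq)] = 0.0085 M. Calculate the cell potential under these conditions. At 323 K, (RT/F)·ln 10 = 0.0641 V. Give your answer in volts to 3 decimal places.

+0.321 V

The Ag⁺/Ag couple has the more positive E°, so it is the cathode; Cu⁺/Cu is the anode.
E°cell = E°cat − E°an = +0.80 − (+0.51) = +0.29 V; n = 1.
The balanced reaction is Ag⁺(aq) + Cu(s) → Ag(s) + Cu⁺(aq), so Q = [Cu⁺(aq)] / [Ag⁺(aq)] = 0.329 and log Q = −0.482.
By the Nernst equation, E = +0.29 − (0.0641/1)·(−0.482) = +0.321 V.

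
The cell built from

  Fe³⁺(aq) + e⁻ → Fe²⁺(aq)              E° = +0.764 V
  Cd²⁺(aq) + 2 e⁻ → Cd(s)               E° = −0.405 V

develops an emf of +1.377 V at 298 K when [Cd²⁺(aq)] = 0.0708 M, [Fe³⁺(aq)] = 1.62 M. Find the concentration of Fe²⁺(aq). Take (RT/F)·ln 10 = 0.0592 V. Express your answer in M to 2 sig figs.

Fe³⁺/Fe²⁺ is the cathode (higher E°); E°cell = +0.764 − (−0.405) = +1.169 V with n = 2.
Since E = E° − (0.0592/n)·log Q, log Q = n(E° − E)/0.0592 = −7.027.
The balanced reaction is 2 Fe³⁺(aq) + Cd(s) → 2 Fe²⁺(aq) + Cd²⁺(aq), so Q = ([Fe²⁺(aq)]^2·[Cd²⁺(aq)]) / [Fe³⁺(aq)]^2.
Isolating [Fe²⁺(aq)] in Q = 10^{−7.027} yields log [Fe²⁺(aq)] = −2.729, i.e. 0.0019 M.

0.0019 M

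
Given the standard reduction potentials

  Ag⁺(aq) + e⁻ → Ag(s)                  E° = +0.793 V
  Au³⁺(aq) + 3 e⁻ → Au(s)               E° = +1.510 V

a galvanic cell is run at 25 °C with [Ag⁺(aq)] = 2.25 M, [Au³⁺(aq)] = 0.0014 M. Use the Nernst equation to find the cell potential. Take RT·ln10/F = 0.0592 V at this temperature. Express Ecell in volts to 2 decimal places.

+0.64 V

Au³⁺/Au is reduced (cathode, E° = +1.510 V) and Ag⁺/Ag is oxidized (anode).
E°cell = E°cat − E°an = +1.510 − (+0.793) = +0.717 V; n = 3.
For the overall reaction Au³⁺(aq) + 3 Ag(s) → Au(s) + 3 Ag⁺(aq), Q = [Ag⁺(aq)]^3 / [Au³⁺(aq)] = 8.14×10^3, giving log Q = 3.910.
By the Nernst equation, E = +0.717 − (0.0592/3)·(3.910) = +0.64 V.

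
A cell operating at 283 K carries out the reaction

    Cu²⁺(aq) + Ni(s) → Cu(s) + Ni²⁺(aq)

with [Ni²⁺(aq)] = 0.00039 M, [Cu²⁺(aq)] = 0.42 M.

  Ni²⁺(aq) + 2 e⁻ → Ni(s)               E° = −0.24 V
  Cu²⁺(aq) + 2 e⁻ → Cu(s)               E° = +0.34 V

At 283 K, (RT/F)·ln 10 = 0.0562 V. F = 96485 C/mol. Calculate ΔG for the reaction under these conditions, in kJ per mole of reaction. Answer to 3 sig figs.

−128 kJ/mol

With Cu²⁺/Cu reduced at the cathode, E°cell = +0.34 − (−0.24) = +0.58 V and n = 2.
The reaction quotient is [Ni²⁺(aq)] / [Cu²⁺(aq)] = 0.000929; by Nernst, E = +0.58 − (0.0562/2)(−3.032) = +0.6652 V.
Then ΔG = −nFE = −2 × 96485 × +0.6652 J/mol = −128 kJ/mol.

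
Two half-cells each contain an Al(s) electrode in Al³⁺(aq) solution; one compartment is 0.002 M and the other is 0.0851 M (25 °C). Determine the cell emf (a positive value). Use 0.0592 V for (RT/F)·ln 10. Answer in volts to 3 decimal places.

For a concentration cell E°cell = 0, since both electrodes use the same couple.
The compartment with the higher Al³⁺(aq) concentration (0.0851 M) acts as the cathode; ions are reduced there and produced at the dilute (0.002 M) anode.
With n = 3, Ecell = −(0.0592/3)·log([dilute]/[conc]) = −(0.0592/3)·log(0.002/0.0851) = +0.032 V.

0.032 V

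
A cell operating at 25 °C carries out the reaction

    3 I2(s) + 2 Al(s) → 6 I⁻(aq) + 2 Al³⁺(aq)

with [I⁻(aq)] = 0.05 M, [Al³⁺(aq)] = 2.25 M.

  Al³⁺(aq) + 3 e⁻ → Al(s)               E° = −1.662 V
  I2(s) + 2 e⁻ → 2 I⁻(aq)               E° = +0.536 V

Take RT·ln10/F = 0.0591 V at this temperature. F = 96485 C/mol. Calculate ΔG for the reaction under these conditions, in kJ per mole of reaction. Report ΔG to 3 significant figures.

−1310 kJ/mol

The standard cell potential is +0.536 − (−1.662) = +2.198 V, with n = 6 electrons in the balanced equation.
Here Q = [I⁻(aq)]^6·[Al³⁺(aq)]^2 = 7.91×10^−8 (log Q = −7.102), giving E = +2.198 − (0.0591/6)·(−7.102) = +2.2680 V.
Finally ΔG = −nFE = −(6)(96485 C/mol)(+2.2680 V) = −1310 kJ/mol.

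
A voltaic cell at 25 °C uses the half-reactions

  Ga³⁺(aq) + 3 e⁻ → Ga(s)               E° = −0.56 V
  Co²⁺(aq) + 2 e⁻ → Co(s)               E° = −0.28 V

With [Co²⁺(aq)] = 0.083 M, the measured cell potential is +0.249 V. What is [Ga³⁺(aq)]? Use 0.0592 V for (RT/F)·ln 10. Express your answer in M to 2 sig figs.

0.89 M

The Co²⁺/Co couple has the larger reduction potential, so it is the cathode: E°cell = −0.28 − (−0.56) = +0.28 V and n = 6.
Since E = E° − (0.0592/n)·log Q, log Q = n(E° − E)/0.0592 = 3.142.
The balanced reaction is 3 Co²⁺(aq) + 2 Ga(s) → 3 Co(s) + 2 Ga³⁺(aq), so Q = [Ga³⁺(aq)]^2 / [Co²⁺(aq)]^3.
Substituting the known concentrations and solving, log [Ga³⁺(aq)] = −0.050 and [Ga³⁺(aq)] = 0.89 M.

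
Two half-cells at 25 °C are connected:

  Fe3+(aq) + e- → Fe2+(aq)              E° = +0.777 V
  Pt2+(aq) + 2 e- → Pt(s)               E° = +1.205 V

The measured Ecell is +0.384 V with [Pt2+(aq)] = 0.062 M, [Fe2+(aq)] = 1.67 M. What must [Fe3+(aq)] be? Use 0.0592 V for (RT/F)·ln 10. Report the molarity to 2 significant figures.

2.3 M

The Pt²⁺/Pt couple has the larger reduction potential, so it is the cathode: E°cell = +1.205 − (+0.777) = +0.428 V and n = 2.
Rearranging E = E° − (0.0592/n)·log Q gives log Q = 2(+0.428 − (+0.384))/0.0592 = 1.486.
For Pt2+(aq) + 2 Fe2+(aq) → Pt(s) + 2 Fe3+(aq), the reaction quotient is Q = [Fe3+(aq)]^2 / ([Pt2+(aq)]·[Fe2+(aq)]^2).
Isolating [Fe3+(aq)] in Q = 10^{1.486} yields log [Fe3+(aq)] = 0.362, i.e. 2.3 M.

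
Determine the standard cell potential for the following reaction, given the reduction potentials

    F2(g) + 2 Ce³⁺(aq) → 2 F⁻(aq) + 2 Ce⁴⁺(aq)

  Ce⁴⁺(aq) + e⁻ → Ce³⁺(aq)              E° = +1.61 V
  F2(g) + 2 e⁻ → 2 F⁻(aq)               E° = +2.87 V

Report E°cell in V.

In the reaction as written, F2(g) is reduced (cathode) and Ce⁴⁺(aq) is produced by oxidation at the anode.
E°cell = E°(cathode) − E°(anode) = +2.87 − (+1.61) = +1.26 V.

+1.26 V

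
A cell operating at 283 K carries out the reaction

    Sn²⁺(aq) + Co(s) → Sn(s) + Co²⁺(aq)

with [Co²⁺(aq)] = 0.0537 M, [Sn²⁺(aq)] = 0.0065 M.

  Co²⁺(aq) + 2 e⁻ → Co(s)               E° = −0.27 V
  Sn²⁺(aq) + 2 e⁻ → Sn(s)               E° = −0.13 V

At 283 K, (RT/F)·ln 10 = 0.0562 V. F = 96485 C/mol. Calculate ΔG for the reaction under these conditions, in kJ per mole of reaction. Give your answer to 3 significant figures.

E°cell = −0.13 − (−0.27) = +0.14 V; the balanced reaction transfers n = 2 electrons.
The reaction quotient is [Co²⁺(aq)] / [Sn²⁺(aq)] = 8.26; by Nernst, E = +0.14 − (0.0562/2)(0.917) = +0.1142 V.
Finally ΔG = −nFE = −(2)(96485 C/mol)(+0.1142 V) = −22.0 kJ/mol.

−22.0 kJ/mol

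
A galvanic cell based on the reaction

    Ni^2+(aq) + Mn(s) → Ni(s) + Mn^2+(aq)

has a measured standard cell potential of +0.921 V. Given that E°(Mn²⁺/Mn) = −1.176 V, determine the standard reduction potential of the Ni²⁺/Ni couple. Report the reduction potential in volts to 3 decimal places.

−0.255 V

In the reaction as written the Ni²⁺/Ni couple is reduced (cathode) and Mn²⁺/Mn is oxidized (anode), so E°cell = E°(Ni²⁺/Ni) − E°(Mn²⁺/Mn).
E°(Ni²⁺/Ni) = E°cell + E°(anode) = +0.921 + (−1.176) = −0.255 V.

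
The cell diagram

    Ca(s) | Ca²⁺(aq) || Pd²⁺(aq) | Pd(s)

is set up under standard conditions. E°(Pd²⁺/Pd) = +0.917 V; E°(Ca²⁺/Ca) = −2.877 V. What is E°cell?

By convention the left-hand electrode in cell notation is the anode (oxidation) and the right-hand electrode is the cathode (reduction).
E°cell = E°(right) − E°(left) = +0.917 − (−2.877) = +3.794 V.

+3.794 V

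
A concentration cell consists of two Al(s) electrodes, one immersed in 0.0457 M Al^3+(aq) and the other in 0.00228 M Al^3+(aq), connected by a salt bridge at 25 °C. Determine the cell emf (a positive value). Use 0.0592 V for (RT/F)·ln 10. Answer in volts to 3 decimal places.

For a concentration cell E°cell = 0, since both electrodes use the same couple.
The compartment with the higher Al^3+(aq) concentration (0.0457 M) acts as the cathode; ions are reduced there and produced at the dilute (0.00228 M) anode.
With n = 3, Ecell = −(0.0592/3)·log([dilute]/[conc]) = −(0.0592/3)·log(0.00228/0.0457) = +0.026 V.

0.026 V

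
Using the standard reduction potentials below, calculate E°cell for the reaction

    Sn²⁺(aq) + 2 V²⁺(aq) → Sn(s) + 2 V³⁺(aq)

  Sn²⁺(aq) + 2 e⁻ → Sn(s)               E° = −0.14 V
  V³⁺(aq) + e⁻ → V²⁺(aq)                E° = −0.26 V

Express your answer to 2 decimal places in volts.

Sn²⁺(aq) gains electrons, so the Sn²⁺/Sn couple is the cathode; the V³⁺/V²⁺ couple is the anode.
E°cell = E°(cathode) − E°(anode) = −0.14 − (−0.26) = +0.12 V.

+0.12 V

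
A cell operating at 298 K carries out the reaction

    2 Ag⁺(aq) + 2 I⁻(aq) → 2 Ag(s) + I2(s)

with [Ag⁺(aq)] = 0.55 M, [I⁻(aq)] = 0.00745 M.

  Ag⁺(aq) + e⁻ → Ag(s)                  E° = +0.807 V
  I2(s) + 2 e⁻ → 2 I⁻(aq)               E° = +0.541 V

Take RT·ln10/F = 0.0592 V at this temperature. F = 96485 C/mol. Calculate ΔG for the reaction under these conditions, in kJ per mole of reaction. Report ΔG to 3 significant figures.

−24.1 kJ/mol

The standard cell potential is +0.807 − (+0.541) = +0.266 V, with n = 2 electrons in the balanced equation.
Here Q = 1 / ([Ag⁺(aq)]^2·[I⁻(aq)]^2) = 5.96×10^4 (log Q = 4.775), giving E = +0.266 − (0.0592/2)·(4.775) = +0.1247 V.
Finally ΔG = −nFE = −(2)(96485 C/mol)(+0.1247 V) = −24.1 kJ/mol.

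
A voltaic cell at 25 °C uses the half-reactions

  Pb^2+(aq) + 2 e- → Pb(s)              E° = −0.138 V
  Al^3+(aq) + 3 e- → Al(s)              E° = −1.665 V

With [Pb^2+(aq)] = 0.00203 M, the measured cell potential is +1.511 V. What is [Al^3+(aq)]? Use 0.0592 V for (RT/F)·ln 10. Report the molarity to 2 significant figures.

With Pb²⁺/Pb at the cathode and Al³⁺/Al at the anode, E°cell = −0.138 − (−1.665) = +1.527 V (n = 6).
Since E = E° − (0.0592/n)·log Q, log Q = n(E° − E)/0.0592 = 1.622.
The balanced reaction is 3 Pb^2+(aq) + 2 Al(s) → 3 Pb(s) + 2 Al^3+(aq), so Q = [Al^3+(aq)]^2 / [Pb^2+(aq)]^3.
Isolating [Al^3+(aq)] in Q = 10^{1.622} yields log [Al^3+(aq)] = −3.228, i.e. 0.00059 M.

0.00059 M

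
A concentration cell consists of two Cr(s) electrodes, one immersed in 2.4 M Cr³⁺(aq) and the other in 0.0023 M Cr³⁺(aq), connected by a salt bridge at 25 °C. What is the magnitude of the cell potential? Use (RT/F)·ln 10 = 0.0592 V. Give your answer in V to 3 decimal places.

For a concentration cell E°cell = 0, since both electrodes use the same couple.
The compartment with the higher Cr³⁺(aq) concentration (2.4 M) acts as the cathode; ions are reduced there and produced at the dilute (0.0023 M) anode.
With n = 3, Ecell = −(0.0592/3)·log([dilute]/[conc]) = −(0.0592/3)·log(0.0023/2.4) = +0.060 V.

0.060 V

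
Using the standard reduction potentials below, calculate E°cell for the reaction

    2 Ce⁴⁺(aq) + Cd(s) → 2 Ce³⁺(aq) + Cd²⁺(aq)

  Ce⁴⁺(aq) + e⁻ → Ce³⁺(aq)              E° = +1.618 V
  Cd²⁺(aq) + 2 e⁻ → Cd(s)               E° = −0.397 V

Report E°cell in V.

+2.015 V

In the reaction as written, Ce⁴⁺(aq) is reduced (cathode) and Cd²⁺(aq) is produced by oxidation at the anode.
E°cell = E°(cathode) − E°(anode) = +1.618 − (−0.397) = +2.015 V.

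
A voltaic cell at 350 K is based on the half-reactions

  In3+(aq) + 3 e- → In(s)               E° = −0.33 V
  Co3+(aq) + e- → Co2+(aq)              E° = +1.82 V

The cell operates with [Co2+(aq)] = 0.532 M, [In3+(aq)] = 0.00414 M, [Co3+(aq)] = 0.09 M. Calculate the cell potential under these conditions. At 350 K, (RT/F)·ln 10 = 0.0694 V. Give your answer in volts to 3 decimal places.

Co³⁺/Co²⁺ is reduced (cathode, E° = +1.82 V) and In³⁺/In is oxidized (anode).
E°cell = E°cat − E°an = +1.82 − (−0.33) = +2.15 V; n = 3.
Balancing gives 3 Co3+(aq) + In(s) → 3 Co2+(aq) + In3+(aq); hence Q = ([Co2+(aq)]^3·[In3+(aq)]) / [Co3+(aq)]^3 = 0.855 (log Q = −0.068).
By the Nernst equation, E = +2.15 − (0.0694/3)·(−0.068) = +2.152 V.

+2.152 V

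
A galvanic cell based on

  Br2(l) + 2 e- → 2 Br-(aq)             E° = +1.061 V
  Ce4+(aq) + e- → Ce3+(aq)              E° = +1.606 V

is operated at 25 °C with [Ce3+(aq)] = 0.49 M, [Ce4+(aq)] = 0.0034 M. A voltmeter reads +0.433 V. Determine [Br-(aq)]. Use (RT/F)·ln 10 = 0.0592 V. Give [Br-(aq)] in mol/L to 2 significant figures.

The Ce⁴⁺/Ce³⁺ couple has the larger reduction potential, so it is the cathode: E°cell = +1.606 − (+1.061) = +0.545 V and n = 2.
From the Nernst equation, log Q = n(E° − E)/0.0592 = 2·(+0.545 − (+0.433))/0.0592 = 3.784.
The balanced reaction is 2 Ce4+(aq) + 2 Br-(aq) → 2 Ce3+(aq) + Br2(l), so Q = [Ce3+(aq)]^2 / ([Ce4+(aq)]^2·[Br-(aq)]^2).
Isolating [Br-(aq)] in Q = 10^{3.784} yields log [Br-(aq)] = 0.267, i.e. 1.8 M.

1.8 M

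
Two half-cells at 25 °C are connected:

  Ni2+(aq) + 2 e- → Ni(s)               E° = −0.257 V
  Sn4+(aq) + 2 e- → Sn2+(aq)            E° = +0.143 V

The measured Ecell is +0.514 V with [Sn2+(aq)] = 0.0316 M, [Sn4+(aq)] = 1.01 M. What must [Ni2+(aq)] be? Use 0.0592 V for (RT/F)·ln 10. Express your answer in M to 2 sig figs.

With Sn⁴⁺/Sn²⁺ at the cathode and Ni²⁺/Ni at the anode, E°cell = +0.143 − (−0.257) = +0.400 V (n = 2).
From the Nernst equation, log Q = n(E° − E)/0.0592 = 2·(+0.400 − (+0.514))/0.0592 = −3.851.
For Sn4+(aq) + Ni(s) → Sn2+(aq) + Ni2+(aq), the reaction quotient is Q = ([Sn2+(aq)]·[Ni2+(aq)]) / [Sn4+(aq)].
Substituting the known concentrations and solving, log [Ni2+(aq)] = −2.346 and [Ni2+(aq)] = 0.0045 M.

0.0045 M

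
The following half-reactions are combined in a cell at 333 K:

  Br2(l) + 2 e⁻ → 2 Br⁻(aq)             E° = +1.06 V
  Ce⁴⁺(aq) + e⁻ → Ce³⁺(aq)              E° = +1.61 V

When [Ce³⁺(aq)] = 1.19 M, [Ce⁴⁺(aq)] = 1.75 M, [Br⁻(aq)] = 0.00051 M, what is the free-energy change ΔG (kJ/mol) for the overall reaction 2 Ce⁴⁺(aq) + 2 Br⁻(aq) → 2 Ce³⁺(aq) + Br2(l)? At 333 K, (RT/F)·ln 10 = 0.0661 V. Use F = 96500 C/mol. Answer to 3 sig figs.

−66.3 kJ/mol

E°cell = +1.61 − (+1.06) = +0.55 V; the balanced reaction transfers n = 2 electrons.
The reaction quotient is [Ce³⁺(aq)]^2 / ([Ce⁴⁺(aq)]^2·[Br⁻(aq)]^2) = 1.78×10^6; by Nernst, E = +0.55 − (0.0661/2)(6.250) = +0.3434 V.
Finally ΔG = −nFE = −(2)(96500 C/mol)(+0.3434 V) = −66.3 kJ/mol.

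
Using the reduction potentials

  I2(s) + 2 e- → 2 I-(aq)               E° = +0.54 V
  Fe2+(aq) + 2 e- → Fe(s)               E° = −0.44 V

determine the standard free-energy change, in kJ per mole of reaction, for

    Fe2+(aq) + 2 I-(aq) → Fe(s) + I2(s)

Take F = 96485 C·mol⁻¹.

+189 kJ/mol

In the reaction as written Fe2+(aq) is reduced, so the Fe²⁺/Fe couple is the cathode and I₂/I⁻ is the anode.
E°cell = −0.44 − (+0.54) = −0.98 V; balancing electrons gives n = 2.
ΔG° = −nFE°cell = −(2)(96485)(−0.98) J/mol = +189 kJ/mol.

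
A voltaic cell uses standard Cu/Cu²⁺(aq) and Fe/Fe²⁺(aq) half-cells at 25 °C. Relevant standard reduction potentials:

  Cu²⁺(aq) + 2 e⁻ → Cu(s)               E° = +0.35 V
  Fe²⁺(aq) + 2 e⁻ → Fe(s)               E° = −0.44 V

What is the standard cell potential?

Of the two couples in this cell, the one with the more positive reduction potential is reduced at the cathode: here that is Cu²⁺/Cu (+0.35 V); Fe²⁺/Fe (−0.44 V) is the anode.
E°cell = E°(cathode) − E°(anode) = +0.35 − (−0.44) = +0.79 V.

+0.79 V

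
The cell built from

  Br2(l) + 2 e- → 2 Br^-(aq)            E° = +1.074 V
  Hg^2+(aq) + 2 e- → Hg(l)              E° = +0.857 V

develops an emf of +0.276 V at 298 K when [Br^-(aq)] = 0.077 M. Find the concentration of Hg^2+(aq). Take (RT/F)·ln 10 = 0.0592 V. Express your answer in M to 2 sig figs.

1.7 M

With Br₂/Br⁻ at the cathode and Hg²⁺/Hg at the anode, E°cell = +1.074 − (+0.857) = +0.217 V (n = 2).
Since E = E° − (0.0592/n)·log Q, log Q = n(E° − E)/0.0592 = −1.993.
The balanced reaction is Br2(l) + Hg(l) → 2 Br^-(aq) + Hg^2+(aq), so Q = [Br^-(aq)]^2·[Hg^2+(aq)].
Isolating [Hg^2+(aq)] in Q = 10^{−1.993} yields log [Hg^2+(aq)] = 0.234, i.e. 1.7 M.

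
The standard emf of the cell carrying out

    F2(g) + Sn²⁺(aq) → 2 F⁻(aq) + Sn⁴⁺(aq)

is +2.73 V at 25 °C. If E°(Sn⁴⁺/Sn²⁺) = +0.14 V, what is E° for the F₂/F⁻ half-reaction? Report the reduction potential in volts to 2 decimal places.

In the reaction as written the F₂/F⁻ couple is reduced (cathode) and Sn⁴⁺/Sn²⁺ is oxidized (anode), so E°cell = E°(F₂/F⁻) − E°(Sn⁴⁺/Sn²⁺).
E°(F₂/F⁻) = E°cell + E°(anode) = +2.73 + (+0.14) = +2.87 V.

+2.87 V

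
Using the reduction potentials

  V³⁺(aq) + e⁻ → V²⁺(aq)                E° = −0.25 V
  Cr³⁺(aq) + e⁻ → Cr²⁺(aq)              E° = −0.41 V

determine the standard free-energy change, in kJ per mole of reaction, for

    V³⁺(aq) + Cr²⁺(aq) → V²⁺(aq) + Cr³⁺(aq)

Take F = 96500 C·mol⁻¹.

In the reaction as written V³⁺(aq) is reduced, so the V³⁺/V²⁺ couple is the cathode and Cr³⁺/Cr²⁺ is the anode.
E°cell = −0.25 − (−0.41) = +0.16 V; balancing electrons gives n = 1.
ΔG° = −nFE°cell = −(1)(96500)(+0.16) J/mol = −15.4 kJ/mol.

−15.4 kJ/mol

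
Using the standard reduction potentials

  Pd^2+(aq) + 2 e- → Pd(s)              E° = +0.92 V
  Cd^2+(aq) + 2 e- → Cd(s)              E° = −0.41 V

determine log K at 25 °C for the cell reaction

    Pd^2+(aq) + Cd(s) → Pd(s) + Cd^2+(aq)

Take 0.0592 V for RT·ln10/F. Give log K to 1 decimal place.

The Pd²⁺/Pd couple is reduced (cathode); E°cell = +0.92 − (−0.41) = +1.33 V with n = 2.
At equilibrium E = 0, so log K = nE°cell / 0.0592 = (2)(+1.33) / 0.0592 = 44.9.

log K = 44.9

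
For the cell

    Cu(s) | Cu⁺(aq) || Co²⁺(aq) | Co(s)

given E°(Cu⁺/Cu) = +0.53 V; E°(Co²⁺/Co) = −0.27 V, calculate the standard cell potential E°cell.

By convention the left-hand electrode in cell notation is the anode (oxidation) and the right-hand electrode is the cathode (reduction).
E°cell = E°(right) − E°(left) = −0.27 − (+0.53) = −0.80 V.
The negative sign shows that, as written, the cell would require an external voltage to drive the reaction.

−0.80 V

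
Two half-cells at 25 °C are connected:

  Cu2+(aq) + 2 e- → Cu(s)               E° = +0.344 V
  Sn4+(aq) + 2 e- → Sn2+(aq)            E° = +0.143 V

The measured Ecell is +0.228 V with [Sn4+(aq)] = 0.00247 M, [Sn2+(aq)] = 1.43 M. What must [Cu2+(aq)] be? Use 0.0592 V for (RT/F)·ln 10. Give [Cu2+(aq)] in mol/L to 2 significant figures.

0.014 M

Cu²⁺/Cu is the cathode (higher E°); E°cell = +0.344 − (+0.143) = +0.201 V with n = 2.
From the Nernst equation, log Q = n(E° − E)/0.0592 = 2·(+0.201 − (+0.228))/0.0592 = −0.912.
Balancing electrons gives Cu2+(aq) + Sn2+(aq) → Cu(s) + Sn4+(aq); thus Q = [Sn4+(aq)] / ([Cu2+(aq)]·[Sn2+(aq)]).
Isolating [Cu2+(aq)] in Q = 10^{−0.912} yields log [Cu2+(aq)] = −1.851, i.e. 0.014 M.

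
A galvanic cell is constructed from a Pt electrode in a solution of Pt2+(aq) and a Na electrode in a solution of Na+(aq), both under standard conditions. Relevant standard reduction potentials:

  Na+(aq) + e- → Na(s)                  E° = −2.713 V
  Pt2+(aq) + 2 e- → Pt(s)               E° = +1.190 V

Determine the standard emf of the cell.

+3.903 V

Of the two couples in this cell, the one with the more positive reduction potential is reduced at the cathode: here that is Pt²⁺/Pt (+1.190 V); Na⁺/Na (−2.713 V) is the anode.
E°cell = E°(cathode) − E°(anode) = +1.190 − (−2.713) = +3.903 V.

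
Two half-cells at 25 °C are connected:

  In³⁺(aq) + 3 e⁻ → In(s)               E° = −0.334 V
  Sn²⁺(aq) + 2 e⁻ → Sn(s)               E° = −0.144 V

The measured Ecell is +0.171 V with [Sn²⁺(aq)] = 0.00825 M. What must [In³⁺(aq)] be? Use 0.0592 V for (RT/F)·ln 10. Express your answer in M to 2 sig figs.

With Sn²⁺/Sn at the cathode and In³⁺/In at the anode, E°cell = −0.144 − (−0.334) = +0.190 V (n = 6).
From the Nernst equation, log Q = n(E° − E)/0.0592 = 6·(+0.190 − (+0.171))/0.0592 = 1.926.
The balanced reaction is 3 Sn²⁺(aq) + 2 In(s) → 3 Sn(s) + 2 In³⁺(aq), so Q = [In³⁺(aq)]^2 / [Sn²⁺(aq)]^3.
Substituting the known concentrations and solving, log [In³⁺(aq)] = −2.162 and [In³⁺(aq)] = 0.0069 M.

0.0069 M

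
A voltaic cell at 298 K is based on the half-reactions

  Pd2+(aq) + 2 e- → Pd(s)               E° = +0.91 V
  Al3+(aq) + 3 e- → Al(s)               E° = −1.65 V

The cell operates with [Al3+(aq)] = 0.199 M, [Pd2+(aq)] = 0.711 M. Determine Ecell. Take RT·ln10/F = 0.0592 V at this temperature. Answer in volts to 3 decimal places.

Pd²⁺/Pd is reduced (cathode, E° = +0.91 V) and Al³⁺/Al is oxidized (anode).
E°cell = E°cat − E°an = +0.91 − (−1.65) = +2.56 V; n = 6.
For the overall reaction 3 Pd2+(aq) + 2 Al(s) → 3 Pd(s) + 2 Al3+(aq), Q = [Al3+(aq)]^2 / [Pd2+(aq)]^3 = 0.11, giving log Q = −0.958.
By the Nernst equation, E = +2.56 − (0.0592/6)·(−0.958) = +2.569 V.

+2.569 V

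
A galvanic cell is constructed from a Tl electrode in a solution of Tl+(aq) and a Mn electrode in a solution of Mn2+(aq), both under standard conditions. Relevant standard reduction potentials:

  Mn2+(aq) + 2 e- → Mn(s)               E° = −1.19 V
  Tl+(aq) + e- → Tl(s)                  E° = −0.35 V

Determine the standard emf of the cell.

Of the two couples in this cell, the one with the more positive reduction potential is reduced at the cathode: here that is Tl⁺/Tl (−0.35 V); Mn²⁺/Mn (−1.19 V) is the anode.
E°cell = E°(cathode) − E°(anode) = −0.35 − (−1.19) = +0.84 V.

+0.84 V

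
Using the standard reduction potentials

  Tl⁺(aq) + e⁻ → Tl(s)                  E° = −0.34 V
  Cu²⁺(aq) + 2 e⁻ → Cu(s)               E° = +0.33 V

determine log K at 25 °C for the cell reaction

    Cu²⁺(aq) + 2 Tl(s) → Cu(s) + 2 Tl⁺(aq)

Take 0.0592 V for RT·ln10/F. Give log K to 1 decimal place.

log K = 22.6

The Cu²⁺/Cu couple is reduced (cathode); E°cell = +0.33 − (−0.34) = +0.67 V with n = 2.
At equilibrium E = 0, so log K = nE°cell / 0.0592 = (2)(+0.67) / 0.0592 = 22.6.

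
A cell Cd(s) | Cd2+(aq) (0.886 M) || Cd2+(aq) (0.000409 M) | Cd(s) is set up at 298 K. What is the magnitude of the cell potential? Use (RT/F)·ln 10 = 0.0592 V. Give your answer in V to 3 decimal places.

For a concentration cell E°cell = 0, since both electrodes use the same couple.
The compartment with the higher Cd2+(aq) concentration (0.886 M) acts as the cathode; ions are reduced there and produced at the dilute (0.000409 M) anode.
With n = 2, Ecell = −(0.0592/2)·log([dilute]/[conc]) = −(0.0592/2)·log(0.000409/0.886) = +0.099 V.

0.099 V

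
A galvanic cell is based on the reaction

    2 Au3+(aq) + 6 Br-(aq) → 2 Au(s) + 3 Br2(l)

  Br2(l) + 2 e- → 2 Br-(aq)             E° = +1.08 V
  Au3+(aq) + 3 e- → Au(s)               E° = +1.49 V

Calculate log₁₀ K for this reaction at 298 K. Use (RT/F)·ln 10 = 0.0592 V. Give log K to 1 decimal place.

log K = 41.6

The Au³⁺/Au couple is reduced (cathode); E°cell = +1.49 − (+1.08) = +0.41 V with n = 6.
At equilibrium E = 0, so log K = nE°cell / 0.0592 = (6)(+0.41) / 0.0592 = 41.6.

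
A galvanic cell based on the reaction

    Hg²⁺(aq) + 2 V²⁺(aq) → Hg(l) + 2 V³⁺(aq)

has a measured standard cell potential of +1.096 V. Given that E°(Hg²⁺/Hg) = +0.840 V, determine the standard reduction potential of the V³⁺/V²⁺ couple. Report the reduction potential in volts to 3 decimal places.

In the reaction as written the Hg²⁺/Hg couple is reduced (cathode) and V³⁺/V²⁺ is oxidized (anode), so E°cell = E°(Hg²⁺/Hg) − E°(V³⁺/V²⁺).
E°(V³⁺/V²⁺) = E°(cathode) − E°cell = +0.840 − (+1.096) = −0.256 V.

−0.256 V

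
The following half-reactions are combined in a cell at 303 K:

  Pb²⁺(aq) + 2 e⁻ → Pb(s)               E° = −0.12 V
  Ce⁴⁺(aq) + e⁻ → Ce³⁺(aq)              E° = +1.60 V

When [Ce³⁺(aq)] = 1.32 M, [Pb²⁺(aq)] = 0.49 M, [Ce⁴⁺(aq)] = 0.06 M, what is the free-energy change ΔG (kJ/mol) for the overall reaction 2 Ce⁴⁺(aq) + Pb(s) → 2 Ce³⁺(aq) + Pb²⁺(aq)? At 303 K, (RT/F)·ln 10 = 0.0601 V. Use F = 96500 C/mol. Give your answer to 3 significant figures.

With Ce⁴⁺/Ce³⁺ reduced at the cathode, E°cell = +1.60 − (−0.12) = +1.72 V and n = 2.
Q = ([Ce³⁺(aq)]^2·[Pb²⁺(aq)]) / [Ce⁴⁺(aq)]^2 = 237, so log Q = 2.375 and E = +1.72 − (0.0601/2)(2.375) = +1.6486 V.
Then ΔG = −nFE = −2 × 96500 × +1.6486 J/mol = −318 kJ/mol.

−318 kJ/mol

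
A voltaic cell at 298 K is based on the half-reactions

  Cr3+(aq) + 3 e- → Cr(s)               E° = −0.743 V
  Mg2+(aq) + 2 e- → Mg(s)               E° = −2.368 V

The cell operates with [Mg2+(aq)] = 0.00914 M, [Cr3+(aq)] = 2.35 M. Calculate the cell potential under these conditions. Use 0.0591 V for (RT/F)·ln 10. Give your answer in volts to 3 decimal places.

The Cr³⁺/Cr couple has the more positive E°, so it is the cathode; Mg²⁺/Mg is the anode.
The standard potential is −0.743 − (−2.368) = +1.625 V and the balanced reaction transfers n = 6 electrons.
For the overall reaction 2 Cr3+(aq) + 3 Mg(s) → 2 Cr(s) + 3 Mg2+(aq), Q = [Mg2+(aq)]^3 / [Cr3+(aq)]^2 = 1.38×10^−7, giving log Q = −6.859.
Applying E = E° − (RT ln10/nF)·log Q gives +1.625 − (0.0591/6)(−6.859) = +1.693 V.

+1.693 V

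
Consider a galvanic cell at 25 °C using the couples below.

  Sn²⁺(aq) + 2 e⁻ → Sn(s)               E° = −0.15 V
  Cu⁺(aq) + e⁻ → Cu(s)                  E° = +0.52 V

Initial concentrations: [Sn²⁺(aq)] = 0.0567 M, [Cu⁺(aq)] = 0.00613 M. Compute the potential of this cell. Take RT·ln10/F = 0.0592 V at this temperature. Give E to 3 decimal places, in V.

Since E°(Cu⁺/Cu) > E°(Sn²⁺/Sn), Cu⁺/Cu serves as the cathode.
The standard potential is +0.52 − (−0.15) = +0.67 V and the balanced reaction transfers n = 2 electrons.
The balanced reaction is 2 Cu⁺(aq) + Sn(s) → 2 Cu(s) + Sn²⁺(aq), so Q = [Sn²⁺(aq)] / [Cu⁺(aq)]^2 = 1.51×10^3 and log Q = 3.179.
Applying E = E° − (RT ln10/nF)·log Q gives +0.67 − (0.0592/2)(3.179) = +0.576 V.

+0.576 V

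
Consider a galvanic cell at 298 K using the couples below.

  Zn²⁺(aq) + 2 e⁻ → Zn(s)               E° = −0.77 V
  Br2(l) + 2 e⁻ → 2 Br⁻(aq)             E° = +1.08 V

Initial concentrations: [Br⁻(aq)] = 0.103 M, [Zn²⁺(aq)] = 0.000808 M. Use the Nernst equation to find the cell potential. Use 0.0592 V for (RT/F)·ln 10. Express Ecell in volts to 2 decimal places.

+2.00 V

The Br₂/Br⁻ couple has the more positive E°, so it is the cathode; Zn²⁺/Zn is the anode.
E°cell = E°cat − E°an = +1.08 − (−0.77) = +1.85 V; n = 2.
Balancing gives Br2(l) + Zn(s) → 2 Br⁻(aq) + Zn²⁺(aq); hence Q = [Br⁻(aq)]^2·[Zn²⁺(aq)] = 8.57×10^−6 (log Q = −5.067).
By the Nernst equation, E = +1.85 − (0.0592/2)·(−5.067) = +2.00 V.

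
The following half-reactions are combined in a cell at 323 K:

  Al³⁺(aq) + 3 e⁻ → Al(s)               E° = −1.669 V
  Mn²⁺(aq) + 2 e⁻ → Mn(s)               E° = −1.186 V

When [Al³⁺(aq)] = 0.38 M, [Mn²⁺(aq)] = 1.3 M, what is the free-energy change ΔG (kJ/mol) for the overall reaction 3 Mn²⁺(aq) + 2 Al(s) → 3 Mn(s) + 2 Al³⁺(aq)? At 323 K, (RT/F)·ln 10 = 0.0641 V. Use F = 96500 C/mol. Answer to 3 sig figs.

−287 kJ/mol

E°cell = −1.186 − (−1.669) = +0.483 V; the balanced reaction transfers n = 6 electrons.
Here Q = [Al³⁺(aq)]^2 / [Mn²⁺(aq)]^3 = 0.0657 (log Q = −1.182), giving E = +0.483 − (0.0641/6)·(−1.182) = +0.4956 V.
Finally ΔG = −nFE = −(6)(96500 C/mol)(+0.4956 V) = −287 kJ/mol.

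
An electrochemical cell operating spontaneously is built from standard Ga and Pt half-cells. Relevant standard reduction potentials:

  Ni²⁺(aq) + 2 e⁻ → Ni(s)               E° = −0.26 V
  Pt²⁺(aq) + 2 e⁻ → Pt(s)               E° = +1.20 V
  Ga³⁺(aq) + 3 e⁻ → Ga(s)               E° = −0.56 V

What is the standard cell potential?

The Pt²⁺/Pt couple has the higher E°, so Pt ion is reduced (cathode) and Ga is oxidized (anode).
E°cell = E°(cathode) − E°(anode) = +1.20 − (−0.56) = +1.76 V.

+1.76 V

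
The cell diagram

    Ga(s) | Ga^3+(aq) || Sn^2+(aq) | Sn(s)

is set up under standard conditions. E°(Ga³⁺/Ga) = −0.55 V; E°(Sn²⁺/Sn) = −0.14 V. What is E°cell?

+0.41 V

By convention the left-hand electrode in cell notation is the anode (oxidation) and the right-hand electrode is the cathode (reduction).
E°cell = E°(right) − E°(left) = −0.14 − (−0.55) = +0.41 V.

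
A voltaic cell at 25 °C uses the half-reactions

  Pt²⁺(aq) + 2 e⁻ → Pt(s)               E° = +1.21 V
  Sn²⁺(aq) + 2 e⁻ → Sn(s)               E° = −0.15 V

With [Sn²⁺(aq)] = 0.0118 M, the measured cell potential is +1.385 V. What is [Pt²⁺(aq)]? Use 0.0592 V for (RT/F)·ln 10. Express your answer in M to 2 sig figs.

0.083 M

Pt²⁺/Pt is the cathode (higher E°); E°cell = +1.21 − (−0.15) = +1.36 V with n = 2.
Rearranging E = E° − (0.0592/n)·log Q gives log Q = 2(+1.36 − (+1.385))/0.0592 = −0.845.
Balancing electrons gives Pt²⁺(aq) + Sn(s) → Pt(s) + Sn²⁺(aq); thus Q = [Sn²⁺(aq)] / [Pt²⁺(aq)].
Substituting the known concentrations and solving, log [Pt²⁺(aq)] = −1.083 and [Pt²⁺(aq)] = 0.083 M.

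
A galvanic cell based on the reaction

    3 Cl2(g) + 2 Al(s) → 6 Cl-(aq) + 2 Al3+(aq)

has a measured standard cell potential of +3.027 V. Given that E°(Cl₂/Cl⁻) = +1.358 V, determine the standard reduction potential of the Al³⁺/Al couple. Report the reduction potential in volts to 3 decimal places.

In the reaction as written the Cl₂/Cl⁻ couple is reduced (cathode) and Al³⁺/Al is oxidized (anode), so E°cell = E°(Cl₂/Cl⁻) − E°(Al³⁺/Al).
E°(Al³⁺/Al) = E°(cathode) − E°cell = +1.358 − (+3.027) = −1.669 V.

−1.669 V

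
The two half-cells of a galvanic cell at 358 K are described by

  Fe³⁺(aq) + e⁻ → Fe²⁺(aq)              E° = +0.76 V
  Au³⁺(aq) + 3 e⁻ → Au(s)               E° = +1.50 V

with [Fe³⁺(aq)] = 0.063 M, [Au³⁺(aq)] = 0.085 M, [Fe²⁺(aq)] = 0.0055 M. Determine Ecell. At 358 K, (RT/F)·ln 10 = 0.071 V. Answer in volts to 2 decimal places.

Since E°(Au³⁺/Au) > E°(Fe³⁺/Fe²⁺), Au³⁺/Au serves as the cathode.
The standard potential is +1.50 − (+0.76) = +0.74 V and the balanced reaction transfers n = 3 electrons.
Balancing gives Au³⁺(aq) + 3 Fe²⁺(aq) → Au(s) + 3 Fe³⁺(aq); hence Q = [Fe³⁺(aq)]^3 / ([Au³⁺(aq)]·[Fe²⁺(aq)]^3) = 1.77×10^4 (log Q = 4.248).
E = E° − (0.071/n)·log Q = +0.74 − (0.071/3)(4.248) = +0.64 V.

+0.64 V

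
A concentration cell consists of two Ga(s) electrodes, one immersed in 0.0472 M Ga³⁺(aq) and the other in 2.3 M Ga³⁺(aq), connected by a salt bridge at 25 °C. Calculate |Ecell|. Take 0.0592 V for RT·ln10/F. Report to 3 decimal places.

For a concentration cell E°cell = 0, since both electrodes use the same couple.
The compartment with the higher Ga³⁺(aq) concentration (2.3 M) acts as the cathode; ions are reduced there and produced at the dilute (0.0472 M) anode.
With n = 3, Ecell = −(0.0592/3)·log([dilute]/[conc]) = −(0.0592/3)·log(0.0472/2.3) = +0.033 V.

0.033 V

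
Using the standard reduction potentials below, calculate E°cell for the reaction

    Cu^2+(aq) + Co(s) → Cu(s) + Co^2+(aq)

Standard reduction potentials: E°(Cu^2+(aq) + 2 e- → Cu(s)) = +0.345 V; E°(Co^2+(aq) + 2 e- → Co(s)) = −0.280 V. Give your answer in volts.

+0.625 V

In the reaction as written, Cu^2+(aq) is reduced (cathode) and Co^2+(aq) is produced by oxidation at the anode.
E°cell = E°(cathode) − E°(anode) = +0.345 − (−0.280) = +0.625 V.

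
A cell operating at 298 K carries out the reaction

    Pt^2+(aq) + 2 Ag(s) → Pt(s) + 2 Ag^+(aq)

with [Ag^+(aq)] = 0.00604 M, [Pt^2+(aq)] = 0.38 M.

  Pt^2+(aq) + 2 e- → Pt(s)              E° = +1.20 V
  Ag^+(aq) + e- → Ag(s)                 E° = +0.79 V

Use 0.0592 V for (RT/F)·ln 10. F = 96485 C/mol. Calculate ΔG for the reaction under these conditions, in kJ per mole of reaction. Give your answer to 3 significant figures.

−102 kJ/mol

The standard cell potential is +1.20 − (+0.79) = +0.41 V, with n = 2 electrons in the balanced equation.
Here Q = [Ag^+(aq)]^2 / [Pt^2+(aq)] = 9.6×10^−5 (log Q = −4.018), giving E = +0.41 − (0.0592/2)·(−4.018) = +0.5289 V.
Finally ΔG = −nFE = −(2)(96485 C/mol)(+0.5289 V) = −102 kJ/mol.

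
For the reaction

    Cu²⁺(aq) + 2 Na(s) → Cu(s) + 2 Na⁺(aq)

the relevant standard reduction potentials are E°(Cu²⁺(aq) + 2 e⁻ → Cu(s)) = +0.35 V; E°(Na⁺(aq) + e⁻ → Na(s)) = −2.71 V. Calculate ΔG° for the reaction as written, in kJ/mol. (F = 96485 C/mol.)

−590 kJ/mol

In the reaction as written Cu²⁺(aq) is reduced, so the Cu²⁺/Cu couple is the cathode and Na⁺/Na is the anode.
E°cell = +0.35 − (−2.71) = +3.06 V; balancing electrons gives n = 2.
ΔG° = −nFE°cell = −(2)(96485)(+3.06) J/mol = −590 kJ/mol.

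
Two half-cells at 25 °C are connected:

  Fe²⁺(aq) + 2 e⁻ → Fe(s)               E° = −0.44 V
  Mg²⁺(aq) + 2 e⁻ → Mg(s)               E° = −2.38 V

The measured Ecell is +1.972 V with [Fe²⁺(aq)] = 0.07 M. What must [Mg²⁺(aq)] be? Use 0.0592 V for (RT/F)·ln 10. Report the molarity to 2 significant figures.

Fe²⁺/Fe is the cathode (higher E°); E°cell = −0.44 − (−2.38) = +1.94 V with n = 2.
Since E = E° − (0.0592/n)·log Q, log Q = n(E° − E)/0.0592 = −1.081.
Balancing electrons gives Fe²⁺(aq) + Mg(s) → Fe(s) + Mg²⁺(aq); thus Q = [Mg²⁺(aq)] / [Fe²⁺(aq)].
Isolating [Mg²⁺(aq)] in Q = 10^{−1.081} yields log [Mg²⁺(aq)] = −2.236, i.e. 0.0058 M.

0.0058 M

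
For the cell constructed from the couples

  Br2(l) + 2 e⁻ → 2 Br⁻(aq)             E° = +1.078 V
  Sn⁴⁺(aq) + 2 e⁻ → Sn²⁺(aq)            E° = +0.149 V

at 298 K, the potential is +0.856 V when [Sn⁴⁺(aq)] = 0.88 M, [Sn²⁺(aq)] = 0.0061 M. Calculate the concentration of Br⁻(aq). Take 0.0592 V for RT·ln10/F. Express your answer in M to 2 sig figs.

1.4 M

Br₂/Br⁻ is the cathode (higher E°); E°cell = +1.078 − (+0.149) = +0.929 V with n = 2.
From the Nernst equation, log Q = n(E° − E)/0.0592 = 2·(+0.929 − (+0.856))/0.0592 = 2.466.
Balancing electrons gives Br2(l) + Sn²⁺(aq) → 2 Br⁻(aq) + Sn⁴⁺(aq); thus Q = ([Br⁻(aq)]^2·[Sn⁴⁺(aq)]) / [Sn²⁺(aq)].
Substituting the known concentrations and solving, log [Br⁻(aq)] = 0.153 and [Br⁻(aq)] = 1.4 M.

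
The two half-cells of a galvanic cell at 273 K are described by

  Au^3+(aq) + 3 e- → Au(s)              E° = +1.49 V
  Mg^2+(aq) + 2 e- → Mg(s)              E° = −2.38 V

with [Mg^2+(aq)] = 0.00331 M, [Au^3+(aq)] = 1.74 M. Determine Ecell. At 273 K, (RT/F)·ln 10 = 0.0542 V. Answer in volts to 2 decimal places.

+3.94 V

Au³⁺/Au is reduced (cathode, E° = +1.49 V) and Mg²⁺/Mg is oxidized (anode).
The standard potential is +1.49 − (−2.38) = +3.87 V and the balanced reaction transfers n = 6 electrons.
For the overall reaction 2 Au^3+(aq) + 3 Mg(s) → 2 Au(s) + 3 Mg^2+(aq), Q = [Mg^2+(aq)]^3 / [Au^3+(aq)]^2 = 1.2×10^−8, giving log Q = −7.922.
Applying E = E° − (RT ln10/nF)·log Q gives +3.87 − (0.0542/6)(−7.922) = +3.94 V.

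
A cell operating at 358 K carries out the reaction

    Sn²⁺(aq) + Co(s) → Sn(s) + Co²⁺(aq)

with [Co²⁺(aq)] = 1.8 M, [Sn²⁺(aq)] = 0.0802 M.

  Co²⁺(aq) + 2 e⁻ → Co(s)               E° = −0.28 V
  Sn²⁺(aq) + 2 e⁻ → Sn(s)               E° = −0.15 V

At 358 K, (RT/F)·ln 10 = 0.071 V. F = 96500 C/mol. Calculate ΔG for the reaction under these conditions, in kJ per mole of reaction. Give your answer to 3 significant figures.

−15.8 kJ/mol

The standard cell potential is −0.15 − (−0.28) = +0.13 V, with n = 2 electrons in the balanced equation.
The reaction quotient is [Co²⁺(aq)] / [Sn²⁺(aq)] = 22.4; by Nernst, E = +0.13 − (0.071/2)(1.351) = +0.0820 V.
Then ΔG = −nFE = −2 × 96500 × +0.0820 J/mol = −15.8 kJ/mol.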